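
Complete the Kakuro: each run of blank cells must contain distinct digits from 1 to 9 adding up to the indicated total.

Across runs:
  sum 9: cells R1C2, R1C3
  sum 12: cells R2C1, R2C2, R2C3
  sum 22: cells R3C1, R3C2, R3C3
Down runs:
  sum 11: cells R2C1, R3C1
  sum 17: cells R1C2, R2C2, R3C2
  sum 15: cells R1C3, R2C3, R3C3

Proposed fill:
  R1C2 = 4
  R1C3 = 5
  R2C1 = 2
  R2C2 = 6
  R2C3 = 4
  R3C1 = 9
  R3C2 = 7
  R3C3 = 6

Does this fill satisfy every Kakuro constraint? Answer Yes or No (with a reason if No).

Yes

Across: 4+5=9; 2+6+4=12; 9+7+6=22. Down: 2+9=11; 4+6+7=17; 5+4+6=15. No digit repeats within any run.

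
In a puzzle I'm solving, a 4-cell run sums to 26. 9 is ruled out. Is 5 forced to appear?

The only way to make 26 from 4 distinct digits under that restriction is {5,6,7,8}, which contains 5.

Yes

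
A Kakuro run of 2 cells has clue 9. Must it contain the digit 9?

Counterexample: {1,8} sums to 9 without using 9.

No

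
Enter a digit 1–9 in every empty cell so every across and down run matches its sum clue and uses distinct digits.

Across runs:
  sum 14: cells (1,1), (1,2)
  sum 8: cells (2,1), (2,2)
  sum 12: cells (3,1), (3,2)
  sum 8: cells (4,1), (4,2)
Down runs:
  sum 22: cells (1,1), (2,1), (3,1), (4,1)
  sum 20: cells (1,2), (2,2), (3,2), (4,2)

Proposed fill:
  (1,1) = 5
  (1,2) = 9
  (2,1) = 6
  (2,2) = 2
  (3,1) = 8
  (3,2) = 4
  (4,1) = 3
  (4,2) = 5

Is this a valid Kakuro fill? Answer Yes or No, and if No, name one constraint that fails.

Yes

Across: 5+9=14; 6+2=8; 8+4=12; 3+5=8. Down: 5+6+8+3=22; 9+2+4+5=20. No digit repeats within any run.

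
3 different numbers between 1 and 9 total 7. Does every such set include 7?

The only way to make 7 from 3 distinct digits is {1,2,4}, which does not contain 7.

No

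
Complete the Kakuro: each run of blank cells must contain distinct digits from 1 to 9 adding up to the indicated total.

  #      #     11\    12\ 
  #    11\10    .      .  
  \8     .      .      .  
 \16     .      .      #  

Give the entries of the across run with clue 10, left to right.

3, 7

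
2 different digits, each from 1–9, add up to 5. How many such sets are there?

2

2 distinct digits from 1–9 sum between 3 and 17.
Enumerating: {1,4}, {2,3}.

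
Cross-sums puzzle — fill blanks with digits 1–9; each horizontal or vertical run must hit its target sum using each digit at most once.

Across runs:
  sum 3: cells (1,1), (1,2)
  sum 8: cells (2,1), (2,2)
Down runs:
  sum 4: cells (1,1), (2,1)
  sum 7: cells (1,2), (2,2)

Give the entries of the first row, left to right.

1 2

3 in 2 cells must be {1,2}; 4 in 2 cells must be {1,3}.
The 3 across and the 4 down share only 1, so (1,1) = 1.
(1,2) = 3 − 1 = 2 completes the 3 across.
(2,1) = 4 − 1 = 3 completes the 4 down.
(2,2) = 8 − 3 = 5 completes the 8 across.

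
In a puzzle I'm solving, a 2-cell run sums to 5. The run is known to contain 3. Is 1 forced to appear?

The only way to make 5 from 2 distinct digits under that restriction is {2,3}, which does not contain 1.

No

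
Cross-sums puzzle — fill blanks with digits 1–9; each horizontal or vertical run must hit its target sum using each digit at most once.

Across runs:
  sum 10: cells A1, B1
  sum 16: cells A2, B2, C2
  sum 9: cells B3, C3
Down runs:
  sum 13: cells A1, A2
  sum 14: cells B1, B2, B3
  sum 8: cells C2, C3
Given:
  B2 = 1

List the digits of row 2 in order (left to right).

9 1 6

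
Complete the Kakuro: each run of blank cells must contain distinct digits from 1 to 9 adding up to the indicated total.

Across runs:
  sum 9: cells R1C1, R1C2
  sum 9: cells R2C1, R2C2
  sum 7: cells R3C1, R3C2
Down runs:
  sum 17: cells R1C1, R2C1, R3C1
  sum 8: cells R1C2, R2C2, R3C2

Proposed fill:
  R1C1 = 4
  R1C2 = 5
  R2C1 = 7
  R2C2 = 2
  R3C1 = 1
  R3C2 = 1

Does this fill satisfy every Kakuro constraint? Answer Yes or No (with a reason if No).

No — the down run R1C1–R3C1 sums to 12, not 17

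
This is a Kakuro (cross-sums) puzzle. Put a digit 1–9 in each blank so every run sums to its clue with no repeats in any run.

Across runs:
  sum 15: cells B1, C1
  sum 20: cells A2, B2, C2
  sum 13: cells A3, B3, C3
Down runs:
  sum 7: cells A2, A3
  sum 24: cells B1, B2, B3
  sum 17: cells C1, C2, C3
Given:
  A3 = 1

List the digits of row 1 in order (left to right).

7 8

24 in 3 cells must be {7,8,9}.
A2 = 7 − 1 = 6 completes the 7 down.
B2 = 9: the only remaining digit allowed by both the 20 across and the 24 down.
C2 = 20 − 15 = 5 completes the 20 across.
No cell is forced outright now. B1 can only be 7 or 8 (the digits allowed by both its 15 across and its 24 down). If B1 = 8: then C1 would have to be in {7} for the 15 across but in {3,4,8,9} for the 17 down — contradiction. So B1 = 7.
C1 = 15 − 7 = 8 completes the 15 across.
B3 = 24 − 16 = 8 completes the 24 down.
C3 = 13 − 9 = 4 completes the 13 across.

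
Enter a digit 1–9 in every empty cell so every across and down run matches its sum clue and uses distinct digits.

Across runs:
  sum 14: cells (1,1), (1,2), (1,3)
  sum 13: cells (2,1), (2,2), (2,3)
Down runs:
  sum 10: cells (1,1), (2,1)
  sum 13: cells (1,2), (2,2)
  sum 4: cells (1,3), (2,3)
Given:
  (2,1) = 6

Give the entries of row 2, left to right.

6 4 3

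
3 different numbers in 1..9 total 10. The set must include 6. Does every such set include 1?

Yes

The only way to make 10 from 3 distinct digits under that restriction is {1,3,6}, which contains 1.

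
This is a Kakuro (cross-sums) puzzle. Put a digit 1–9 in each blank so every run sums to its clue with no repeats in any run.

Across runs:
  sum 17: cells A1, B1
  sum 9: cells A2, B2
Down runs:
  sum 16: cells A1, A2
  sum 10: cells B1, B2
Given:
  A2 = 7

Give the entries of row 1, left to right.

17 in 2 cells must be {8,9}; 16 in 2 cells must be {7,9}.
A1 = 16 − 7 = 9 completes the 16 down.
B1 = 17 − 9 = 8 completes the 17 across.
B2 = 9 − 7 = 2 completes the 9 across.

9 8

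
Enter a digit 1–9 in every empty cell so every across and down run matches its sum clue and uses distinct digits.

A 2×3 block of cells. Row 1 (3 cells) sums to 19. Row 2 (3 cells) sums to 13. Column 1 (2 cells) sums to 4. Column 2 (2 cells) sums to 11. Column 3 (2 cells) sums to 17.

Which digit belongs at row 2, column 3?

8

4 in 2 cells must be {1,3}; 17 in 2 cells must be {8,9}.
The 19 across and the 4 down share only 3, so (1,1) = 3.
Given what's placed, (1,3) must be 9 to fit the 19 across and 17 down.
(2,1) = 4 − 3 = 1 completes the 4 down.
(2,3) = 17 − 9 = 8 completes the 17 down.
(1,2) = 19 − 12 = 7 completes the 19 across.
(2,2) = 13 − 9 = 4 completes the 13 across.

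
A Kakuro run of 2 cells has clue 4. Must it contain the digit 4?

No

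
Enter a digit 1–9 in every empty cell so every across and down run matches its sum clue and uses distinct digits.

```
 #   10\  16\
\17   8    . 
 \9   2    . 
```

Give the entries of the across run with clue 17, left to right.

17 in 2 cells must be {8,9}; 16 in 2 cells must be {7,9}.
R1C2 = 17 − 8 = 9 completes the 17 across.
R2C2 = 9 − 2 = 7 completes the 9 across.

8 9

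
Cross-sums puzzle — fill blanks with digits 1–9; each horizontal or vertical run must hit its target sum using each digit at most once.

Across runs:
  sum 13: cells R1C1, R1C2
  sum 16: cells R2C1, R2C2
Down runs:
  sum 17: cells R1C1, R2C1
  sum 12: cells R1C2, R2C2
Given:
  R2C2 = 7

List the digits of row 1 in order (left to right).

16 in 2 cells must be {7,9}; 17 in 2 cells must be {8,9}.
R1C2 = 12 − 7 = 5 completes the 12 down.
R2C1 = 16 − 7 = 9 completes the 16 across.
R1C1 = 13 − 5 = 8 completes the 13 across.

8 5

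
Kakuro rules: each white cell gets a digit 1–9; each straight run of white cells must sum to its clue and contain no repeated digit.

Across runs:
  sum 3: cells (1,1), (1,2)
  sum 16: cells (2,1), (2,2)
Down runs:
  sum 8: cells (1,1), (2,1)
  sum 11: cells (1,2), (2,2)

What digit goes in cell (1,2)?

2

3 in 2 cells must be {1,2}; 16 in 2 cells must be {7,9}.
The 3 across and the 11 down share only 2, so (1,2) = 2.
The 16 across and the 8 down share only 7, so (2,1) = 7.
(2,2) = 16 − 7 = 9 completes the 16 across.
(1,1) = 3 − 2 = 1 completes the 3 across.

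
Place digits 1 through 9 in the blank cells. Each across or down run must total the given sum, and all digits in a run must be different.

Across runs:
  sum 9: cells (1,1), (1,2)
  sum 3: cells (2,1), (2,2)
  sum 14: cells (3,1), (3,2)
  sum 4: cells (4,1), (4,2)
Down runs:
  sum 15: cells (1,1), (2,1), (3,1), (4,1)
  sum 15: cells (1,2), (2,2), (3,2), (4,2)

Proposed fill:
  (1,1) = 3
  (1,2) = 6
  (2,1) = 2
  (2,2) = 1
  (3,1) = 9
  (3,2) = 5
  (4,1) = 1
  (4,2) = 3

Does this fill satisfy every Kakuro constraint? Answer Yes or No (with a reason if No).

Yes

Across: 3+6=9; 2+1=3; 9+5=14; 1+3=4. Down: 3+2+9+1=15; 6+1+5+3=15. No digit repeats within any run.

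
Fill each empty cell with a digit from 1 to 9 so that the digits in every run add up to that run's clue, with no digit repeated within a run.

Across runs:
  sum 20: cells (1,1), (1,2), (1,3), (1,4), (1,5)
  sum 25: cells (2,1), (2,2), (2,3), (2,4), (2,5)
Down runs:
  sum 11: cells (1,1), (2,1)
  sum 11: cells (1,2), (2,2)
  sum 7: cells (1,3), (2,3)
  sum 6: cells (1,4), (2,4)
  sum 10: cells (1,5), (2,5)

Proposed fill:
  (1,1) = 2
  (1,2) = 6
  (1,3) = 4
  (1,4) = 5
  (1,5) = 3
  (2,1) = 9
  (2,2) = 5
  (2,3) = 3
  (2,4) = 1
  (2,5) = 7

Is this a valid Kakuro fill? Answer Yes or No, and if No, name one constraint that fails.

Yes

Across: 2+6+4+5+3=20; 9+5+3+1+7=25. Down: 2+9=11; 6+5=11; 4+3=7; 5+1=6; 3+7=10. No digit repeats within any run.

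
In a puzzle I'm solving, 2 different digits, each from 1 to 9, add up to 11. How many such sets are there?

4

2 distinct digits from 1–9 sum between 3 and 17.
Enumerating: {2,9}, {3,8}, {4,7}, {5,6}.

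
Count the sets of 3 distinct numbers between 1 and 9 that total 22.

3 distinct digits from 1–9 sum between 6 and 24.
Enumerating: {5,8,9}, {6,7,9}.

2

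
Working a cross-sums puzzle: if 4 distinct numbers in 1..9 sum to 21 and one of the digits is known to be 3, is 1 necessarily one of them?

Counterexample: {2,3,7,9} sums to 21 under that restriction without using 1.

No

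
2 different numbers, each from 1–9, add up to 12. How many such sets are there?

3

2 distinct digits from 1–9 sum between 3 and 17.
Enumerating: {3,9}, {4,8}, {5,7}.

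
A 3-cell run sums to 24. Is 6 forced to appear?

The only way to make 24 from 3 distinct digits is {7,8,9}, which does not contain 6.

No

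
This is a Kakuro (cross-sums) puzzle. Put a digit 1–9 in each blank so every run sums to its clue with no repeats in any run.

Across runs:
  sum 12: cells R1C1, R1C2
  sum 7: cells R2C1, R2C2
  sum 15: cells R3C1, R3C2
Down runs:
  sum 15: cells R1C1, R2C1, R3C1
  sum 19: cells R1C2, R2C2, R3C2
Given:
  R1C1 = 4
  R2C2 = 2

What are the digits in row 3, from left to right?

R1C2 = 12 − 4 = 8 completes the 12 across.
R2C1 = 7 − 2 = 5 completes the 7 across.
R3C1 = 15 − 9 = 6 completes the 15 down.
R3C2 = 15 − 6 = 9 completes the 15 across.

6, 9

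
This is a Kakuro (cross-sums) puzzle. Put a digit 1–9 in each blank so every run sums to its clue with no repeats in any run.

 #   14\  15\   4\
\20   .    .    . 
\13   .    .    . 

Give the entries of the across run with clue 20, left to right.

9 8 3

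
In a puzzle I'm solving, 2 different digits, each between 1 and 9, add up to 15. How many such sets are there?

2

2 distinct digits from 1–9 sum between 3 and 17.
Enumerating: {6,9}, {7,8}.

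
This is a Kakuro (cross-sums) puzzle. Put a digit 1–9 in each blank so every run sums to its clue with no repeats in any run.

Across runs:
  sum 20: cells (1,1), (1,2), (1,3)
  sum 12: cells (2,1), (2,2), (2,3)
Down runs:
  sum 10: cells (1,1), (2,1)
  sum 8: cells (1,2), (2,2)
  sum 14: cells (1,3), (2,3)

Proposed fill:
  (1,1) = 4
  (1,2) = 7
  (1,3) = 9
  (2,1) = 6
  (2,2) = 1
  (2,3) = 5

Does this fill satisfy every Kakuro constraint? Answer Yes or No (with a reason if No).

Yes

Across: 4+7+9=20; 6+1+5=12. Down: 4+6=10; 7+1=8; 9+5=14. No digit repeats within any run.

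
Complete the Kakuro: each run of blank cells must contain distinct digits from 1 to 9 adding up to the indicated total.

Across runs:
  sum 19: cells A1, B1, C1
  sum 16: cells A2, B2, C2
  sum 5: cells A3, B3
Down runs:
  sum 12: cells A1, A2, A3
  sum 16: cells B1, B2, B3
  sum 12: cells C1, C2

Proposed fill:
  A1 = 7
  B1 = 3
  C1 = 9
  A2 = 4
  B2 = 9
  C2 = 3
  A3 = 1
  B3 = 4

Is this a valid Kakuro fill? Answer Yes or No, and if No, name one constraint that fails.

Across: 7+3+9=19; 4+9+3=16; 1+4=5. Down: 7+4+1=12; 3+9+4=16; 9+3=12. No digit repeats within any run.

Yes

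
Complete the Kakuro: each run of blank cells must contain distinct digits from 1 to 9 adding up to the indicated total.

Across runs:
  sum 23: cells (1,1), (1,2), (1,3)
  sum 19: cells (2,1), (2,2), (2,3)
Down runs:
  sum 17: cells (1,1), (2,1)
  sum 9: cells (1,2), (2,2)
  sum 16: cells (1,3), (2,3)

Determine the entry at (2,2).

3

23 in 3 cells must be {6,8,9}; 17 in 2 cells must be {8,9}; 16 in 2 cells must be {7,9}.
The 23 across and the 16 down share only 9, so (1,3) = 9.
(2,3) = 16 − 9 = 7 completes the 16 down.
Given what's placed, (1,1) must be 8 to fit the 23 across and 17 down.
(1,2) = 23 − 17 = 6 completes the 23 across.
(2,1) = 17 − 8 = 9 completes the 17 down.
(2,2) = 19 − 16 = 3 completes the 19 across.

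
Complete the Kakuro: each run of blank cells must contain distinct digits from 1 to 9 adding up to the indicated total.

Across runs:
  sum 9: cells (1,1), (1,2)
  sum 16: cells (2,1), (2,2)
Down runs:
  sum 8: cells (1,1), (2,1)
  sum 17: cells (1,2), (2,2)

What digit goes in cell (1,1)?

1

16 in 2 cells must be {7,9}; 17 in 2 cells must be {8,9}.
The 9 across and the 17 down share only 8, so (1,2) = 8.
The 16 across and the 8 down share only 7, so (2,1) = 7.
(2,2) = 16 − 7 = 9 completes the 16 across.
(1,1) = 9 − 8 = 1 completes the 9 across.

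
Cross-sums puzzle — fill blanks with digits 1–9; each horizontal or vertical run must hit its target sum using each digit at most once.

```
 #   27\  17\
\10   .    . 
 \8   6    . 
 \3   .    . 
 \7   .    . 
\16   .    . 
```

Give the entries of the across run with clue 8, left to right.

6, 2

3 in 2 cells must be {1,2}; 16 in 2 cells must be {7,9}.
R2C2 = 8 − 6 = 2 completes the 8 across.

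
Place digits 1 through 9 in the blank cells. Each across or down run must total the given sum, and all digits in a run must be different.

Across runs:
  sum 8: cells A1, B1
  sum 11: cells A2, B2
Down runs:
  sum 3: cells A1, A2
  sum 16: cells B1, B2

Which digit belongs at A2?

3 in 2 cells must be {1,2}; 16 in 2 cells must be {7,9}.
The 8 across and the 16 down share only 7, so B1 = 7.
The 11 across and the 3 down share only 2, so A2 = 2.
B2 = 11 − 2 = 9 completes the 11 across.
A1 = 8 − 7 = 1 completes the 8 across.

2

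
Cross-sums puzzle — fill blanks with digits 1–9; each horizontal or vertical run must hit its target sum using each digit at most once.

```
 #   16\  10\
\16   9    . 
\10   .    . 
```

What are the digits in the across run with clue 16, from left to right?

16 in 2 cells must be {7,9}.
R1C2 = 16 − 9 = 7 completes the 16 across.
R2C1 = 16 − 9 = 7 completes the 16 down.
R2C2 = 10 − 7 = 3 completes the 10 across.

9 7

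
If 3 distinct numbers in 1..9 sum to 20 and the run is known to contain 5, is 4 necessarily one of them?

No

Counterexample: {5,6,9} sums to 20 under that restriction without using 4.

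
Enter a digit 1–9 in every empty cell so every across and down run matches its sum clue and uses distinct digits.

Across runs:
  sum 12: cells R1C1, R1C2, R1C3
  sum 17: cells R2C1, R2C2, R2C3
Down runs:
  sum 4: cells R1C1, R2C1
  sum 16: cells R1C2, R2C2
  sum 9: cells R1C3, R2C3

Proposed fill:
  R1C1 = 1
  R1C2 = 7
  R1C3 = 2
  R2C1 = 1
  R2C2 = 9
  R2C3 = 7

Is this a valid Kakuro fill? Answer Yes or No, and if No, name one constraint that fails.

No — the down run R1C1–R2C1 sums to 2, not 4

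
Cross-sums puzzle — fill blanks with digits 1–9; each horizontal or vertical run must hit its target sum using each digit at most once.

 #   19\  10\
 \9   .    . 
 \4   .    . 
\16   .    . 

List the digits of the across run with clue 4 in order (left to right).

3 1

4 in 2 cells must be {1,3}; 16 in 2 cells must be {7,9}.
The 4 across and the 19 down share only 3, so R2C1 = 3.
R2C2 = 4 − 3 = 1 completes the 4 across.
Given what's placed, R3C2 must be 7 to fit the 16 across and 10 down.
R1C1 = 7: the only remaining digit allowed by both the 9 across and the 19 down.
R1C2 = 9 − 7 = 2 completes the 9 across.
R3C1 = 16 − 7 = 9 completes the 16 across.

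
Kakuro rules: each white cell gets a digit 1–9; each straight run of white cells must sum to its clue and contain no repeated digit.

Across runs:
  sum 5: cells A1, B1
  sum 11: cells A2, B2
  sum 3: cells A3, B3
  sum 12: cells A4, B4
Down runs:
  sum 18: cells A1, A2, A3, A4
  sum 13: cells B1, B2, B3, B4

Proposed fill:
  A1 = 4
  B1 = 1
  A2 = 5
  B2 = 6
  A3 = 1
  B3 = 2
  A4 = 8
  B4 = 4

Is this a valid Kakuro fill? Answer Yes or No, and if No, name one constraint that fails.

Yes

Across: 4+1=5; 5+6=11; 1+2=3; 8+4=12. Down: 4+5+1+8=18; 1+6+2+4=13. No digit repeats within any run.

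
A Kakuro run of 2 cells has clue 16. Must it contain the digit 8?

No

The only way to make 16 from 2 distinct digits is {7,9}, which does not contain 8.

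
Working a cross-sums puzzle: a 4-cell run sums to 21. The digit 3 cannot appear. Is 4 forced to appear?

No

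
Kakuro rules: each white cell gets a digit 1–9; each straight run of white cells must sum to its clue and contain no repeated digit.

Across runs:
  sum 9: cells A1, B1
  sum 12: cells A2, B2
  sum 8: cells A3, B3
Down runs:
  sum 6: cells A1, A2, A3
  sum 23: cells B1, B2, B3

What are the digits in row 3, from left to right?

2 6

6 in 3 cells must be {1,2,3}; 23 in 3 cells must be {6,8,9}.
The 12 across and the 6 down share only 3, so A2 = 3.
B2 = 12 − 3 = 9 completes the 12 across.
Given what's placed, B3 must be 6 to fit the 8 across and 23 down.
B1 = 23 − 15 = 8 completes the 23 down.
A3 = 8 − 6 = 2 completes the 8 across.
A1 = 9 − 8 = 1 completes the 9 across.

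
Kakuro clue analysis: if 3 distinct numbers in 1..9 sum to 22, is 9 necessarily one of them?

Yes

Every partition of 22 into 3 distinct digits includes 9: {5,8,9}, {6,7,9}.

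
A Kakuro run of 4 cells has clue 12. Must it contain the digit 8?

No

Counterexample: {1,2,3,6} sums to 12 without using 8.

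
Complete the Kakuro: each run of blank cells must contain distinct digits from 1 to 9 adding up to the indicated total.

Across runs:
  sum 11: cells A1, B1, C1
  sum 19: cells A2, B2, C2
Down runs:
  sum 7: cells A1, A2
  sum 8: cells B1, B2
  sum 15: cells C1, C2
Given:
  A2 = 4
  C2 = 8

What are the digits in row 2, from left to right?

4, 7, 8

A1 = 7 − 4 = 3 completes the 7 down.
C1 = 15 − 8 = 7 completes the 15 down.
B2 = 19 − 12 = 7 completes the 19 across.
B1 = 11 − 10 = 1 completes the 11 across.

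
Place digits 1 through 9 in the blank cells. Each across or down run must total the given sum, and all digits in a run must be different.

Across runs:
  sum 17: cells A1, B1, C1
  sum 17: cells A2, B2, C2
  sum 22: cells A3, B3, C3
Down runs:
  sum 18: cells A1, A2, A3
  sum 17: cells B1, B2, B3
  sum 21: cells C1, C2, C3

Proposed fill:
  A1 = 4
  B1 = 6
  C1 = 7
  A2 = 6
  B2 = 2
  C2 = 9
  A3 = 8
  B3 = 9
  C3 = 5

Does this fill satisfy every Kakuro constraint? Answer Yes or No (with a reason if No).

Yes

Across: 4+6+7=17; 6+2+9=17; 8+9+5=22. Down: 4+6+8=18; 6+2+9=17; 7+9+5=21. No digit repeats within any run.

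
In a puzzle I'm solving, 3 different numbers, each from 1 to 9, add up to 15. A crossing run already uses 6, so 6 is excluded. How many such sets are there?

3 distinct digits from 1–9 sum between 6 and 24.
Dropping sets that contain 6.
Enumerating: {1,5,9}, {2,4,9}, {2,5,8}, {3,4,8}, {3,5,7}.

5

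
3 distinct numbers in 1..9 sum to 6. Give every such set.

3 distinct digits from 1–9 sum between 6 and 24.
Only one set works: {1,2,3}.

{1,2,3}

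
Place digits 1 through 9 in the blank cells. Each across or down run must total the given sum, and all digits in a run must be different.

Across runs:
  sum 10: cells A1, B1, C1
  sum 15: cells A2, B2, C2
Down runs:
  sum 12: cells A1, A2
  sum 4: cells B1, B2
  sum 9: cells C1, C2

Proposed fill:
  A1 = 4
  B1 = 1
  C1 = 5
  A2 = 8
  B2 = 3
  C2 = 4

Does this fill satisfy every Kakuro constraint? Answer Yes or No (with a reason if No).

Across: 4+1+5=10; 8+3+4=15. Down: 4+8=12; 1+3=4; 5+4=9. No digit repeats within any run.

Yes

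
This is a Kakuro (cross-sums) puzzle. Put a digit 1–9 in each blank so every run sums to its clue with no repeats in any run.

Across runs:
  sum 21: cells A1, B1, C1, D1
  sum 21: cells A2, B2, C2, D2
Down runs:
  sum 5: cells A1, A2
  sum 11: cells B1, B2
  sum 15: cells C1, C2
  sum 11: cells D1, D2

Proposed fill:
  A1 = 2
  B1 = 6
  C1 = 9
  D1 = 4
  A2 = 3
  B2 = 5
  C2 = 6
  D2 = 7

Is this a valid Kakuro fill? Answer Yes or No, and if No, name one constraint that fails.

Yes

Across: 2+6+9+4=21; 3+5+6+7=21. Down: 2+3=5; 6+5=11; 9+6=15; 4+7=11. No digit repeats within any run.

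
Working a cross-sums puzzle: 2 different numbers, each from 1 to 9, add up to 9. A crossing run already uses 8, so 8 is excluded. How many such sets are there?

2 distinct digits from 1–9 sum between 3 and 17.
Dropping sets that contain 8.
Enumerating: {2,7}, {3,6}, {4,5}.

3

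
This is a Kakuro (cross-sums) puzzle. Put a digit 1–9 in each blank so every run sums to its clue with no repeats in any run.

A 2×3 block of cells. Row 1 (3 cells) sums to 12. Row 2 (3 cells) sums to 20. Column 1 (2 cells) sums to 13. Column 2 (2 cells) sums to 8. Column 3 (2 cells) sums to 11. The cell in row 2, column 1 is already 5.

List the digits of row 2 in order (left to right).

5 7 8

(1,1) = 13 − 5 = 8 completes the 13 down.
Given what's placed, (1,3) must be 3 to fit the 12 across and 11 down.
(2,3) = 11 − 3 = 8 completes the 11 down.
(1,2) = 12 − 11 = 1 completes the 12 across.
(2,2) = 20 − 13 = 7 completes the 20 across.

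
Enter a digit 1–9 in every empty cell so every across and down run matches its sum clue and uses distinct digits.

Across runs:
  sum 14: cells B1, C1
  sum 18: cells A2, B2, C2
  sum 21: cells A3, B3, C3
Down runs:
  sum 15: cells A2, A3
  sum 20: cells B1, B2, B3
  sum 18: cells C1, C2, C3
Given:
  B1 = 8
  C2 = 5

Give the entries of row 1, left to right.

C1 = 14 − 8 = 6 completes the 14 across.
C3 = 18 − 11 = 7 completes the 18 down.
Nothing is forced directly, so branch on B2, whose candidates are 7 or 9. If B2 = 9: then A2 would have to be in {4} for the 18 across but in {6,7,8,9} for the 15 down — contradiction. So B2 = 7.
A2 = 18 − 12 = 6 completes the 18 across.
A3 = 15 − 6 = 9 completes the 15 down.
B3 = 21 − 16 = 5 completes the 21 across.

8 6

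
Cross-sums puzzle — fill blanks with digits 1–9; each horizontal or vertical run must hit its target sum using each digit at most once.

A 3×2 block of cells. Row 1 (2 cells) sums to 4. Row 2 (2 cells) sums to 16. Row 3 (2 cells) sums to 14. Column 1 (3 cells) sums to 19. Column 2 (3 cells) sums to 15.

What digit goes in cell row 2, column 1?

7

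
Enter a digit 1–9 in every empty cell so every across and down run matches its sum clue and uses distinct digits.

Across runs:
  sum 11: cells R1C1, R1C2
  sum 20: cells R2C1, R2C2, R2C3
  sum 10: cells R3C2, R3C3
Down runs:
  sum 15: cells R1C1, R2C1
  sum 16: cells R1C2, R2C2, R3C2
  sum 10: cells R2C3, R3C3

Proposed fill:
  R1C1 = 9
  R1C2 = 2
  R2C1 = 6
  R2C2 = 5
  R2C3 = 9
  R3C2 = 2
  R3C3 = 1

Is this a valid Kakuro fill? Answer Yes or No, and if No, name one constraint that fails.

No — the down run R1C2–R3C2 sums to 9, not 16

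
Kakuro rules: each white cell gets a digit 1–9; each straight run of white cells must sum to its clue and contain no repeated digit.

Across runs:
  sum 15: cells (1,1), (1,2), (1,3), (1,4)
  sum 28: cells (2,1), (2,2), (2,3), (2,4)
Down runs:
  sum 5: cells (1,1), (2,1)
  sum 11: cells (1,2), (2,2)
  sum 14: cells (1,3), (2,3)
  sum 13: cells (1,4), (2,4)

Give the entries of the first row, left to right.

1, 3, 5, 6

Only 4 fits (2,1) under both its across sum 28 and down sum 5.
(1,1) = 5 − 4 = 1 completes the 5 down.
Nothing is forced directly, so branch on (2,3), whose candidates are 8 or 9. If (2,3) = 8: that forces (1,3) = 6, (1,4) = 5, after which (2,4) would have to be in {7,9} for the 28 across but in {8} for the 13 down — contradiction. So (2,3) = 9.
(1,3) = 14 − 9 = 5 completes the 14 down.
No cell is forced outright now. (2,2) can only be 7 or 8 (the digits allowed by both its 28 across and its 11 down). If (2,2) = 7: then (1,2) would have to be in {2,3,6,7} for the 15 across but in {4} for the 11 down — contradiction. So (2,2) = 8.
(1,2) = 11 − 8 = 3 completes the 11 down.
(1,4) = 15 − 9 = 6 completes the 15 across.
(2,4) = 28 − 21 = 7 completes the 28 across.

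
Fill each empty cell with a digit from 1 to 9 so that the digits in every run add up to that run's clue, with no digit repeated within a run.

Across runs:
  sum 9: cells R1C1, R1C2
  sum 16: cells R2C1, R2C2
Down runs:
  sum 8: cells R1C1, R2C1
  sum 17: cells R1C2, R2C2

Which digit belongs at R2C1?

7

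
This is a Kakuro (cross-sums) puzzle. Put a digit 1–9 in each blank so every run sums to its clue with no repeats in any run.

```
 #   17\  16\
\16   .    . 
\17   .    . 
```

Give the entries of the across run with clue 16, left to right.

9 7

16 in 2 cells must be {7,9}; 17 in 2 cells must be {8,9}.
The 16 across and the 17 down share only 9, so R1C1 = 9.
R1C2 = 16 − 9 = 7 completes the 16 across.
R2C1 = 17 − 9 = 8 completes the 17 down.
R2C2 = 17 − 8 = 9 completes the 17 across.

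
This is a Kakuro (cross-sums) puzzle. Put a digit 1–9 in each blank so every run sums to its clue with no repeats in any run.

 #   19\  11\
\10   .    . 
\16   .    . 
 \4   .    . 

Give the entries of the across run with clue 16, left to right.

16 in 2 cells must be {7,9}; 4 in 2 cells must be {1,3}.
The 16 across and the 11 down share only 7, so R2C2 = 7.
The 4 across and the 19 down share only 3, so R3C1 = 3.
R3C2 = 4 − 3 = 1 completes the 4 across.
R1C2 = 11 − 8 = 3 completes the 11 down.
R2C1 = 16 − 7 = 9 completes the 16 across.
R1C1 = 10 − 3 = 7 completes the 10 across.

9 7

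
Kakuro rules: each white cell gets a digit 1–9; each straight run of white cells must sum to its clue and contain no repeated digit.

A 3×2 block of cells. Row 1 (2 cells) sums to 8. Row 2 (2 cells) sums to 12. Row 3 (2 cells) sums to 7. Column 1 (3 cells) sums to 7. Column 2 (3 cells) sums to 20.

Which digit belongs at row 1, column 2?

7

7 in 3 cells must be {1,2,4}.
The 12 across and the 7 down share only 4, so (2,1) = 4.
(2,2) = 12 − 4 = 8 completes the 12 across.
Nothing is forced directly, so branch on (1,1), whose candidates are 1 or 2. If (1,1) = 2: then (1,2) would have to be in {6} for the 8 across but in {3,5,7,9} for the 20 down — contradiction. So (1,1) = 1.
(1,2) = 8 − 1 = 7 completes the 8 across.
(3,1) = 7 − 5 = 2 completes the 7 down.
(3,2) = 7 − 2 = 5 completes the 7 across.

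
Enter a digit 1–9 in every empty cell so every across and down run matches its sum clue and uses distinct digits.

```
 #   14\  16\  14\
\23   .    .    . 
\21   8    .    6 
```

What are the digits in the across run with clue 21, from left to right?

23 in 3 cells must be {6,8,9}; 16 in 2 cells must be {7,9}.
R1C1 = 14 − 8 = 6 completes the 14 down.
Given what's placed, R1C2 must be 9 to fit the 23 across and 16 down.
R1C3 = 23 − 15 = 8 completes the 23 across.
R2C2 = 21 − 14 = 7 completes the 21 across.

8, 7, 6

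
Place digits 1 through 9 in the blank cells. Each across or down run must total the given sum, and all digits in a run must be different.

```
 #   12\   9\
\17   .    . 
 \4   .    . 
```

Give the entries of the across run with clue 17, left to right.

9 8

17 in 2 cells must be {8,9}; 4 in 2 cells must be {1,3}.
The 17 across and the 9 down share only 8, so R1C2 = 8.
The 4 across and the 12 down share only 3, so R2C1 = 3.
R2C2 = 4 − 3 = 1 completes the 4 across.
R1C1 = 17 − 8 = 9 completes the 17 across.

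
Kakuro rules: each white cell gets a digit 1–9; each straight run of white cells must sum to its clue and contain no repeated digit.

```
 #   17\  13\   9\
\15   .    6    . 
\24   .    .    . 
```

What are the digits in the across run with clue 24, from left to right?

9, 7, 8

24 in 3 cells must be {7,8,9}; 17 in 2 cells must be {8,9}.
Given what's placed, R1C1 must be 8 to fit the 15 across and 17 down.
R1C3 = 15 − 14 = 1 completes the 15 across.
R2C1 = 17 − 8 = 9 completes the 17 down.
R2C2 = 13 − 6 = 7 completes the 13 down.
R2C3 = 24 − 16 = 8 completes the 24 across.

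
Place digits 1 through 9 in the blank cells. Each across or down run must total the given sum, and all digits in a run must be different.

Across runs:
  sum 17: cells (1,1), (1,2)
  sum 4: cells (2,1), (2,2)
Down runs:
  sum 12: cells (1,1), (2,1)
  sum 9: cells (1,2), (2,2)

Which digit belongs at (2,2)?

1

17 in 2 cells must be {8,9}; 4 in 2 cells must be {1,3}.
The 17 across and the 9 down share only 8, so (1,2) = 8.
The 4 across and the 12 down share only 3, so (2,1) = 3.
(2,2) = 4 − 3 = 1 completes the 4 across.
(1,1) = 17 − 8 = 9 completes the 17 across.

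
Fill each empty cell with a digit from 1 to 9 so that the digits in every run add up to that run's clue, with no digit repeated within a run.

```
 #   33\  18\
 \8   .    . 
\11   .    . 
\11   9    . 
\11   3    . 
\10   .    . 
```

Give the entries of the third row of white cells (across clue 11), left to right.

R3C2 = 11 − 9 = 2 completes the 11 across.
R4C2 = 11 − 3 = 8 completes the 11 across.
No cell is forced outright now. R1C1 can only be 6 or 7 (the digits allowed by both its 8 across and its 33 down). If R1C1 = 6: then R1C2 would have to be in {2} for the 8 across but in {1,3,4} for the 18 down — contradiction. So R1C1 = 7.
R1C2 = 8 − 7 = 1 completes the 8 across.
No cell is forced outright now. R2C1 can only be 6 or 8 (the digits allowed by both its 11 across and its 33 down). If R2C1 = 6: then R2C2 would have to be in {5} for the 11 across but in {3,4} for the 18 down — contradiction. So R2C1 = 8.
R2C2 = 11 − 8 = 3 completes the 11 across.
R5C1 = 33 − 27 = 6 completes the 33 down.
R5C2 = 10 − 6 = 4 completes the 10 across.

9, 2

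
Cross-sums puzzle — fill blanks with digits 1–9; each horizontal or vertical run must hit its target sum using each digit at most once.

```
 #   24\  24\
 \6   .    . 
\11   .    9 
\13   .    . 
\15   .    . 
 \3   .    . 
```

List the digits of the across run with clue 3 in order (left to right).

3 in 2 cells must be {1,2}.
R2C1 = 11 − 9 = 2 completes the 11 across.
Given what's placed, R5C1 must be 1 to fit the 3 across and 24 down.
R5C2 = 3 − 1 = 2 completes the 3 across.

1 2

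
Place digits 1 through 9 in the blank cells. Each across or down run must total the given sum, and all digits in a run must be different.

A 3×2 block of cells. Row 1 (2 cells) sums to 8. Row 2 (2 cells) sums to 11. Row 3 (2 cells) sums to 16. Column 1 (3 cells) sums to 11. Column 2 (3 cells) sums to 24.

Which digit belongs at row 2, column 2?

8

16 in 2 cells must be {7,9}; 24 in 3 cells must be {7,8,9}.
The 8 across and the 24 down share only 7, so (1,2) = 7.
The 16 across and the 11 down share only 7, so (3,1) = 7.
(3,2) = 16 − 7 = 9 completes the 16 across.
(1,1) = 8 − 7 = 1 completes the 8 across.
(2,1) = 11 − 8 = 3 completes the 11 down.
(2,2) = 11 − 3 = 8 completes the 11 across.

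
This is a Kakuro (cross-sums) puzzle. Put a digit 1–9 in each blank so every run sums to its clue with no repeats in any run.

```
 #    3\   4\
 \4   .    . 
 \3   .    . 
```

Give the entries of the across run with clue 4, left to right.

4 in 2 cells must be {1,3}; 3 in 2 cells must be {1,2}.
The 4 across and the 3 down share only 1, so R1C1 = 1.
R1C2 = 4 − 1 = 3 completes the 4 across.
R2C1 = 3 − 1 = 2 completes the 3 down.
R2C2 = 3 − 2 = 1 completes the 3 across.

1, 3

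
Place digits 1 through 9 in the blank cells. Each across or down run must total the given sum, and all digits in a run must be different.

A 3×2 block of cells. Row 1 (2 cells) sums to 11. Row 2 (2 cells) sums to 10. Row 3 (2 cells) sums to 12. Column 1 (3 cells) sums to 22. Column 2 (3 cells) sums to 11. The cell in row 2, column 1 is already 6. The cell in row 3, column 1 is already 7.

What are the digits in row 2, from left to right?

(1,1) = 22 − 13 = 9 completes the 22 down.
(1,2) = 11 − 9 = 2 completes the 11 across.
(2,2) = 10 − 6 = 4 completes the 10 across.
(3,2) = 12 − 7 = 5 completes the 12 across.

6 4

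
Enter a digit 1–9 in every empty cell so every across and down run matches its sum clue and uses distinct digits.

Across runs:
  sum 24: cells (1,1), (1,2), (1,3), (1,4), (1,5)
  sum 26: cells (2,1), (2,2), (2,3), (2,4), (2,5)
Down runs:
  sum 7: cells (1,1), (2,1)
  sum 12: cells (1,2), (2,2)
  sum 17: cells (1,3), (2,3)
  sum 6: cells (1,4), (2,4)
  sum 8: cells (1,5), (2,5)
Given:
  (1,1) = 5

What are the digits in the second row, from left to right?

2, 5, 8, 4, 7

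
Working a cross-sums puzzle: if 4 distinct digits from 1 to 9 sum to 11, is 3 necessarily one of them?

Yes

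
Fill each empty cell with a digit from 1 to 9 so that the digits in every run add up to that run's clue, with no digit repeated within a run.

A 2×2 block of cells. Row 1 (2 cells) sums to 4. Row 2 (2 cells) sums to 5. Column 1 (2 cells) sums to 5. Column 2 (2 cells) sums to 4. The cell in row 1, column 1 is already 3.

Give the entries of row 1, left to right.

3 1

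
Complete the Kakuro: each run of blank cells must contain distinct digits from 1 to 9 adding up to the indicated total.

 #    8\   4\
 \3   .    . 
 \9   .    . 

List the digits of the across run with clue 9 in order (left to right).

6 3

3 in 2 cells must be {1,2}; 4 in 2 cells must be {1,3}.
The 3 across and the 4 down share only 1, so R1C2 = 1.
R2C2 = 4 − 1 = 3 completes the 4 down.
R1C1 = 3 − 1 = 2 completes the 3 across.
R2C1 = 9 − 3 = 6 completes the 9 across.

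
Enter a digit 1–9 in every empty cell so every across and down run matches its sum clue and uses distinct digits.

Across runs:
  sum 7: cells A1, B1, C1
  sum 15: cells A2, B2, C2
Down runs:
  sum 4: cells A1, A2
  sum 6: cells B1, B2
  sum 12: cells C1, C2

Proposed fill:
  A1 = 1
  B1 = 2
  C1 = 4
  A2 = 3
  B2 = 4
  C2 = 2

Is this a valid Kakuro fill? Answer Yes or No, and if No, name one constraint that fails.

No — the down run C1–C2 sums to 6, not 12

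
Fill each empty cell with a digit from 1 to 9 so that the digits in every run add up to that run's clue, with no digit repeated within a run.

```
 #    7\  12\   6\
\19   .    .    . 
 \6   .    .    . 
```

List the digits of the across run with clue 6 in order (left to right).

1, 3, 2

6 in 3 cells must be {1,2,3}.
The 6 across and the 12 down share only 3, so R2C2 = 3.
R1C2 = 12 − 3 = 9 completes the 12 down.
Nothing is forced directly, so branch on R1C3, whose candidates are 2 or 4. If R1C3 = 2: then R1C1 would have to be in {8} for the 19 across but in {1,2,3,4,5,6} for the 7 down — contradiction. So R1C3 = 4.
R1C1 = 19 − 13 = 6 completes the 19 across.
R2C1 = 7 − 6 = 1 completes the 7 down.
R2C3 = 6 − 4 = 2 completes the 6 across.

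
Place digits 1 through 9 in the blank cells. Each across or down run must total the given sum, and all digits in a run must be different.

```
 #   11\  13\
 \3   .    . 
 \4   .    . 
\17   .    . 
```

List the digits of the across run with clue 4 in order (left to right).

1 3

3 in 2 cells must be {1,2}; 4 in 2 cells must be {1,3}; 17 in 2 cells must be {8,9}.
The 17 across and the 11 down share only 8, so R3C1 = 8.
R3C2 = 17 − 8 = 9 completes the 17 across.
Given what's placed, R1C2 must be 1 to fit the 3 across and 13 down.
R2C1 = 1: the only remaining digit allowed by both the 4 across and the 11 down.
R2C2 = 4 − 1 = 3 completes the 4 across.
R1C1 = 3 − 1 = 2 completes the 3 across.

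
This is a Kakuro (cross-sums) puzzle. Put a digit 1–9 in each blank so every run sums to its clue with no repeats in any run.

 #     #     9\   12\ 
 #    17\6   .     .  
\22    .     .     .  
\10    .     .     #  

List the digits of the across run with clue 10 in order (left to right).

17 in 2 cells must be {8,9}.
Nothing is forced directly, so branch on R1C3, whose candidates are 4 or 5. If R1C3 = 4: that forces R1C2 = 2, R2C2 = 6, after which R2C3 would have to be in {7,9} for the 22 across but in {8} for the 12 down — contradiction. So R1C3 = 5.
R1C2 = 6 − 5 = 1 completes the 6 across.
R2C3 = 12 − 5 = 7 completes the 12 down.
R2C1 = 9: the only remaining digit allowed by both the 22 across and the 17 down.
R2C2 = 22 − 16 = 6 completes the 22 across.
R3C1 = 17 − 9 = 8 completes the 17 down.
R3C2 = 10 − 8 = 2 completes the 10 across.

8, 2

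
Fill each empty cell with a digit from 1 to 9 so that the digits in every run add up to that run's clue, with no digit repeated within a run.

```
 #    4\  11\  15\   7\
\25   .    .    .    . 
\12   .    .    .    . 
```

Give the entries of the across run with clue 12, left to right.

4 in 2 cells must be {1,3}.
Only 6 fits R2C3 under both its across sum 12 and down sum 15.
R1C3 = 15 − 6 = 9 completes the 15 down.
Nothing is forced directly, so branch on R1C1, whose candidates are 1 or 3. If R1C1 = 1: then R1C4 would have to be in {7,8} for the 25 across but in {1,2,3,4,5,6} for the 7 down — contradiction. So R1C1 = 3.
R2C1 = 4 − 3 = 1 completes the 4 down.
No cell is forced outright now. R2C2 can only be 2 or 3 (the digits allowed by both its 12 across and its 11 down). If R2C2 = 2: then R1C2 would have to be in {5,6,7,8} for the 25 across but in {9} for the 11 down — contradiction. So R2C2 = 3.
R1C2 = 11 − 3 = 8 completes the 11 down.
R1C4 = 25 − 20 = 5 completes the 25 across.
R2C4 = 12 − 10 = 2 completes the 12 across.

1 3 6 2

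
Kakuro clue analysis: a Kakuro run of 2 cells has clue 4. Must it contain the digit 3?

Yes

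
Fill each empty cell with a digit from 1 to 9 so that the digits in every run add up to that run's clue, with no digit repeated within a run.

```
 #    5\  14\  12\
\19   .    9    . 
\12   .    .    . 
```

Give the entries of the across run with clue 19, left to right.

2 9 8

R2C2 = 14 − 9 = 5 completes the 14 down.
Nothing is forced directly, so branch on R2C3, whose candidates are 3 or 4. If R2C3 = 3: then R1C3 would have to be in {2,3,4,6,7,8} for the 19 across but in {9} for the 12 down — contradiction. So R2C3 = 4.
R1C3 = 12 − 4 = 8 completes the 12 down.
R2C1 = 12 − 9 = 3 completes the 12 across.
R1C1 = 19 − 17 = 2 completes the 19 across.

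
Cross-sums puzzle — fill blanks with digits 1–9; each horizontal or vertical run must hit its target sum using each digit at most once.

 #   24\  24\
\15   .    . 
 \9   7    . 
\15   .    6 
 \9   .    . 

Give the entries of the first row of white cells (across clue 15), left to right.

R2C2 = 9 − 7 = 2 completes the 9 across.
R3C1 = 15 − 6 = 9 completes the 15 across.
R4C2 = 7: the only remaining digit allowed by both the 9 across and the 24 down.
R1C1 = 6: the only remaining digit allowed by both the 15 across and the 24 down.
R1C2 = 15 − 6 = 9 completes the 15 across.
R4C1 = 9 − 7 = 2 completes the 9 across.

6, 9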